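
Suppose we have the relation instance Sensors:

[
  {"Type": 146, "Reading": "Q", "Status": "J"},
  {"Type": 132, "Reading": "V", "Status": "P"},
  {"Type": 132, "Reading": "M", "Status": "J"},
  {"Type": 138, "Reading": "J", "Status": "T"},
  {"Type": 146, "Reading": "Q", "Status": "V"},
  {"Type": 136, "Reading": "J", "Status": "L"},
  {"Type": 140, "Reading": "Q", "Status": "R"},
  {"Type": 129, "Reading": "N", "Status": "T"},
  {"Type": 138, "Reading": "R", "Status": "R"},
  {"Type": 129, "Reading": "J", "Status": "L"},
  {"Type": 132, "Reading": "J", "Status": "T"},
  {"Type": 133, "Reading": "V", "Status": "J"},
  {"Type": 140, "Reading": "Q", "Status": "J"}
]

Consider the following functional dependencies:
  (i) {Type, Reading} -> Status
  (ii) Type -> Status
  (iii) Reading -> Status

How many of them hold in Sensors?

(i) {Type, Reading} -> Status: (Type=146, Reading=Q): 2 rows → Status takes values {J, V} — violation; (Type=140, Reading=Q): 2 rows → Status takes values {R, J} — violation — fails.
(ii) Type -> Status: Type=146: 2 rows → Status takes values {J, V} — violation; Type=132: 3 rows → Status takes values {P, J, T} — violation; Type=138: 2 rows → Status takes values {T, R} — violation; Type=140: 2 rows → Status takes values {R, J} — violation; Type=129: 2 rows → Status takes values {T, L} — violation — fails.
(iii) Reading -> Status: Reading=Q: 4 rows → Status takes values {J, V, R} — violation; Reading=V: 2 rows → Status takes values {P, J} — violation; Reading=J: 4 rows → Status takes values {T, L} — violation — fails.
None of the 3 dependencies hold.

0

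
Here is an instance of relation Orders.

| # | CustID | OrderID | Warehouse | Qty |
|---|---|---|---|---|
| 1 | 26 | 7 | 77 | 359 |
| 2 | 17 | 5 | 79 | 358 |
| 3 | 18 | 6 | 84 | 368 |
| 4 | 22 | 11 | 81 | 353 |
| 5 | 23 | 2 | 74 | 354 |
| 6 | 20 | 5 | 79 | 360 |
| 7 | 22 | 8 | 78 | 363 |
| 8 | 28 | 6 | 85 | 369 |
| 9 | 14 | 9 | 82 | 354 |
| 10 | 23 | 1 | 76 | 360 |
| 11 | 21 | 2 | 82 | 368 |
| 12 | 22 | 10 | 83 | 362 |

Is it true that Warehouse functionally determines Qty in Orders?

Warehouse=77: row 1 → Qty = 359 ✓
Warehouse=79: rows 2, 6 → Qty takes values {358, 360} — violation
Warehouse=84: row 3 → Qty = 368 ✓
Warehouse=81: row 4 → Qty = 353 ✓
Warehouse=74: row 5 → Qty = 354 ✓
Warehouse=78: row 7 → Qty = 363 ✓
Warehouse=85: row 8 → Qty = 369 ✓
Warehouse=82: rows 9, 11 → Qty takes values {354, 368} — violation
Warehouse=76: row 10 → Qty = 360 ✓
Warehouse=83: row 12 → Qty = 362 ✓
Two rows agree on Warehouse but differ on Qty, so Warehouse → Qty does not hold.

No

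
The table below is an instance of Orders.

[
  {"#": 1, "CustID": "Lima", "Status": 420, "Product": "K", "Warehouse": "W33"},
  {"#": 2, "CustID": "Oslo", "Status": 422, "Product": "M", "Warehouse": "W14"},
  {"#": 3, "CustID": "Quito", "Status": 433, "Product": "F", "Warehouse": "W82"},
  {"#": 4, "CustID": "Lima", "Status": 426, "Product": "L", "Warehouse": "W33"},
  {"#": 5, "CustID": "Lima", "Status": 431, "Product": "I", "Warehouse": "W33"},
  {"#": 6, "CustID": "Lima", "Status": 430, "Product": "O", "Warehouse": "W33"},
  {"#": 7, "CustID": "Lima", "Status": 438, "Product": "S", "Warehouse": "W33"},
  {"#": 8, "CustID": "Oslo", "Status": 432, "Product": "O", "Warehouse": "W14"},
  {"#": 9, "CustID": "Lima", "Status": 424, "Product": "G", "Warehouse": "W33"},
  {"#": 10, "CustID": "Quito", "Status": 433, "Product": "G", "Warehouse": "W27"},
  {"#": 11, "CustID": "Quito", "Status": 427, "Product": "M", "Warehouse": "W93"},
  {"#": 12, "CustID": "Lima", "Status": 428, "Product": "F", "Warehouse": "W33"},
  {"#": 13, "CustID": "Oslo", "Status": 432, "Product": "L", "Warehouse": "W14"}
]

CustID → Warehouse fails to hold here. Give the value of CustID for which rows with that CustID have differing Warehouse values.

CustID=Lima: rows 1, 4, 5, 6, 7, 9, 12 → Warehouse = W33, W33, W33, W33, W33, W33, W33 ✓
CustID=Oslo: rows 2, 8, 13 → Warehouse = W14, W14, W14 ✓
CustID=Quito: rows 3, 10, 11 → Warehouse takes values {W82, W27, W93} — violation
The only CustID value with inconsistent Warehouse is CustID=Quito.

Quito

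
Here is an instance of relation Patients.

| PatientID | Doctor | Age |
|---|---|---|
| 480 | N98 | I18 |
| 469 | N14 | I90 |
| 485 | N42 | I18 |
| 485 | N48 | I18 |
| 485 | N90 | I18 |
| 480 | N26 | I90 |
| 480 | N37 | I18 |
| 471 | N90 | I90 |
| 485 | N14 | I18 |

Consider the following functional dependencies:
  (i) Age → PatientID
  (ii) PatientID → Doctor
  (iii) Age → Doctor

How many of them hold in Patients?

(i) Age → PatientID: Age=I18: 6 rows → PatientID takes values {480, 485} — violation; Age=I90: 3 rows → PatientID takes values {469, 480, 471} — violation — fails.
(ii) PatientID → Doctor: PatientID=480: 3 rows → Doctor takes values {N98, N26, N37} — violation; PatientID=485: 4 rows → Doctor takes values {N42, N48, N90, N14} — violation — fails.
(iii) Age → Doctor: Age=I18: 6 rows → Doctor takes values {N98, N42, N48, N90, N37, N14} — violation; Age=I90: 3 rows → Doctor takes values {N14, N26, N90} — violation — fails.
None of the 3 dependencies hold.

0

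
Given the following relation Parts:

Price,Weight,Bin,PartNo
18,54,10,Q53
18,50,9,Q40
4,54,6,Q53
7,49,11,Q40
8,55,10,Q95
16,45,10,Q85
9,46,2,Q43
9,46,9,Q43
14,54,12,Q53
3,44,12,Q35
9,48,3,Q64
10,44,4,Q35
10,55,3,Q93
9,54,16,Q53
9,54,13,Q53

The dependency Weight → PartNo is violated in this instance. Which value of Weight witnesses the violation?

55

Weight=54: 5 rows → PartNo = Q53, Q53, Q53, Q53, Q53 ✓
Weight=50: 1 row → PartNo = Q40 ✓
Weight=49: 1 row → PartNo = Q40 ✓
Weight=55: 2 rows → PartNo takes values {Q95, Q93} — violation
Weight=45: 1 row → PartNo = Q85 ✓
Weight=46: 2 rows → PartNo = Q43, Q43 ✓
Weight=44: 2 rows → PartNo = Q35, Q35 ✓
Weight=48: 1 row → PartNo = Q64 ✓
The only Weight value with inconsistent PartNo is Weight=55.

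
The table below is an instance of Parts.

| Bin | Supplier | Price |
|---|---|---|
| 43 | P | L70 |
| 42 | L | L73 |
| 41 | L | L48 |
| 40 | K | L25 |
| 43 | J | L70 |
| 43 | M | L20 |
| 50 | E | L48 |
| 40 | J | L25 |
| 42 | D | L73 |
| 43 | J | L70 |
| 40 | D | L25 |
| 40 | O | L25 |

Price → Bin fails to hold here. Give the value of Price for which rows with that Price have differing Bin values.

L48

Price=L70: 3 rows → Bin = 43, 43, 43 ✓
Price=L73: 2 rows → Bin = 42, 42 ✓
Price=L48: 2 rows → Bin takes values {41, 50} — violation
Price=L25: 4 rows → Bin = 40, 40, 40, 40 ✓
Price=L20: 1 row → Bin = 43 ✓
The only Price value with inconsistent Bin is Price=L48.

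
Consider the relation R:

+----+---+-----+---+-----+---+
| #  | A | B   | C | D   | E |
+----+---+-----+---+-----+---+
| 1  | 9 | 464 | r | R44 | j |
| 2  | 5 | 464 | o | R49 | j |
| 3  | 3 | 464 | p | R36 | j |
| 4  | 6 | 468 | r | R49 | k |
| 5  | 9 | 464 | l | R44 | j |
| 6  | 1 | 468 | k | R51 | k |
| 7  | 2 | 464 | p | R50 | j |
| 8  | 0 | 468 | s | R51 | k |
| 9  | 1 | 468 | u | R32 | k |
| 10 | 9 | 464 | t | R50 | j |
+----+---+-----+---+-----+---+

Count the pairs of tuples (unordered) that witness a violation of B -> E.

0

B=464: all 6 rows agree on E — 0 pairs.
B=468: all 4 rows agree on E — 0 pairs.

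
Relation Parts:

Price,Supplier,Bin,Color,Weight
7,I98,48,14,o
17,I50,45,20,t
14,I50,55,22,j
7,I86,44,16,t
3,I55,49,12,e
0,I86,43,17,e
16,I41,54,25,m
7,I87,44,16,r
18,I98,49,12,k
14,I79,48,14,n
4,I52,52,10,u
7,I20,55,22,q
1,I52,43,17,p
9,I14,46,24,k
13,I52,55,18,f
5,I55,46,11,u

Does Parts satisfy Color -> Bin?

Color=14: 2 rows → Bin = 48, 48 ✓
Color=20: 1 row → Bin = 45 ✓
Color=22: 2 rows → Bin = 55, 55 ✓
Color=16: 2 rows → Bin = 44, 44 ✓
Color=12: 2 rows → Bin = 49, 49 ✓
Color=17: 2 rows → Bin = 43, 43 ✓
Color=25: 1 row → Bin = 54 ✓
Color=10: 1 row → Bin = 52 ✓
Color=24: 1 row → Bin = 46 ✓
Color=18: 1 row → Bin = 55 ✓
Color=11: 1 row → Bin = 46 ✓
Every Color value is associated with a single Bin value, so Color -> Bin holds.

Yes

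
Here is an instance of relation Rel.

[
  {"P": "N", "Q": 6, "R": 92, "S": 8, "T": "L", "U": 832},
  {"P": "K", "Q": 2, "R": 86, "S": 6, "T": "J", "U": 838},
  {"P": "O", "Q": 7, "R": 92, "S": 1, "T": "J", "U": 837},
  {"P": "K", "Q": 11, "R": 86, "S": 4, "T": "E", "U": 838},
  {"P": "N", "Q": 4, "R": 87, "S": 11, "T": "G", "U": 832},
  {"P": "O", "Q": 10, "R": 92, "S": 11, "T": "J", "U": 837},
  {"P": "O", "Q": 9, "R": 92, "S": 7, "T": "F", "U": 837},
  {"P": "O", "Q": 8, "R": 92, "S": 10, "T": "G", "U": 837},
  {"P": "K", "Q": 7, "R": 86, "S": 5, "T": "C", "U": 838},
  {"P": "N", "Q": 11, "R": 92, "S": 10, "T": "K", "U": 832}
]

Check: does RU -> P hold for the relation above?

Yes

(R=92, U=832): 2 rows → P = N, N ✓
(R=86, U=838): 3 rows → P = K, K, K ✓
(R=92, U=837): 4 rows → P = O, O, O, O ✓
(R=87, U=832): 1 row → P = N ✓
Every RU value is associated with a single P value, so RU -> P holds.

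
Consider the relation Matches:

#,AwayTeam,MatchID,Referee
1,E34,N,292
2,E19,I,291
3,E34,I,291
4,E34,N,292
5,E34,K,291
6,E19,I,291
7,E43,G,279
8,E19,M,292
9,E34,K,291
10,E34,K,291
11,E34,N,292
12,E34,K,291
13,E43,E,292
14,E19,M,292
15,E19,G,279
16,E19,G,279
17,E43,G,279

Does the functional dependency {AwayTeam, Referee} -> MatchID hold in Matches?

No

(AwayTeam=E34, Referee=292): rows 1, 4, 11 → MatchID = N, N, N ✓
(AwayTeam=E19, Referee=291): rows 2, 6 → MatchID = I, I ✓
(AwayTeam=E34, Referee=291): rows 3, 5, 9, 10, 12 → MatchID takes values {I, K} — violation
(AwayTeam=E43, Referee=279): rows 7, 17 → MatchID = G, G ✓
(AwayTeam=E19, Referee=292): rows 8, 14 → MatchID = M, M ✓
(AwayTeam=E43, Referee=292): row 13 → MatchID = E ✓
(AwayTeam=E19, Referee=279): rows 15, 16 → MatchID = G, G ✓
Two rows agree on {AwayTeam, Referee} but differ on MatchID, so {AwayTeam, Referee} -> MatchID does not hold.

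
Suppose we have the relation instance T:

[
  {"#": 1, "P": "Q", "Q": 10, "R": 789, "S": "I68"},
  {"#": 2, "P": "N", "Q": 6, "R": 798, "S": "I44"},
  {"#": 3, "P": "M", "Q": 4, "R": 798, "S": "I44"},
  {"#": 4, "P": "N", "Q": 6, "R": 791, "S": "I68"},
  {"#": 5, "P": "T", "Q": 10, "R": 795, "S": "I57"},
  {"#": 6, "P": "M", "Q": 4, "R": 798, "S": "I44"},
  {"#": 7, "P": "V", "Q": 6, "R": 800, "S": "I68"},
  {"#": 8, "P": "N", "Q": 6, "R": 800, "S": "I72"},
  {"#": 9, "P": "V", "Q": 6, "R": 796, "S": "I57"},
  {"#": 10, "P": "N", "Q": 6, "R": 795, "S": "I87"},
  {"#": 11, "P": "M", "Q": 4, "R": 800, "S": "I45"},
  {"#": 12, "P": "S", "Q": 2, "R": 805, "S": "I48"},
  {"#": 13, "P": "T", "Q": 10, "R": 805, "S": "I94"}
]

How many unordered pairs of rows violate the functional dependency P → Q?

P=N: all 4 rows agree on Q — 0 pairs.
P=M: all 3 rows agree on Q — 0 pairs.
P=T: all 2 rows agree on Q — 0 pairs.
P=V: all 2 rows agree on Q — 0 pairs.

0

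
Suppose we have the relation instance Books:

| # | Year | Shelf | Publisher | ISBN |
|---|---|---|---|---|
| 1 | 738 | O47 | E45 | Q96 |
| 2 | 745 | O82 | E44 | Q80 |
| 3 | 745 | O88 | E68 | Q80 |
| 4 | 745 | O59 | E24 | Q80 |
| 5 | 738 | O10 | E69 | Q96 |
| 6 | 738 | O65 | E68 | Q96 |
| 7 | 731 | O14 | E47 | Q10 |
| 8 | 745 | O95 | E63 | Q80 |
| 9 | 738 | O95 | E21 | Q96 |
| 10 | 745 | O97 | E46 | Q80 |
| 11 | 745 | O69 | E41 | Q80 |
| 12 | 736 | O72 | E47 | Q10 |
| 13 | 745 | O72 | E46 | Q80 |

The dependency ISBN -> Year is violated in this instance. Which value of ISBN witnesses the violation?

Q10

ISBN=Q96: rows 1, 5, 6, 9 → Year = 738, 738, 738, 738 ✓
ISBN=Q80: rows 2, 3, 4, 8, 10, 11, 13 → Year = 745, 745, 745, 745, 745, 745, 745 ✓
ISBN=Q10: rows 7, 12 → Year takes values {731, 736} — violation
The only ISBN value with inconsistent Year is ISBN=Q10.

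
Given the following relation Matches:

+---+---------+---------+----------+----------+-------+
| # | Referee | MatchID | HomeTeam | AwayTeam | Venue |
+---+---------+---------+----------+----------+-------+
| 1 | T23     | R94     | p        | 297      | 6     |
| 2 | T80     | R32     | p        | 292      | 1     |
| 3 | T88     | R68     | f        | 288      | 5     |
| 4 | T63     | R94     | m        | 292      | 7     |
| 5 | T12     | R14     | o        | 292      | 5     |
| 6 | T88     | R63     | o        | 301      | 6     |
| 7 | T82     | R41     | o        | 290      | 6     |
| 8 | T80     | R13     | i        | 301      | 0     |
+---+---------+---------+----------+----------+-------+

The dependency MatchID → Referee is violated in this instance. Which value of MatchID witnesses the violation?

MatchID=R94: rows 1, 4 → Referee takes values {T23, T63} — violation
MatchID=R32: row 2 → Referee = T80 ✓
MatchID=R68: row 3 → Referee = T88 ✓
MatchID=R14: row 5 → Referee = T12 ✓
MatchID=R63: row 6 → Referee = T88 ✓
MatchID=R41: row 7 → Referee = T82 ✓
MatchID=R13: row 8 → Referee = T80 ✓
The only MatchID value with inconsistent Referee is MatchID=R94.

R94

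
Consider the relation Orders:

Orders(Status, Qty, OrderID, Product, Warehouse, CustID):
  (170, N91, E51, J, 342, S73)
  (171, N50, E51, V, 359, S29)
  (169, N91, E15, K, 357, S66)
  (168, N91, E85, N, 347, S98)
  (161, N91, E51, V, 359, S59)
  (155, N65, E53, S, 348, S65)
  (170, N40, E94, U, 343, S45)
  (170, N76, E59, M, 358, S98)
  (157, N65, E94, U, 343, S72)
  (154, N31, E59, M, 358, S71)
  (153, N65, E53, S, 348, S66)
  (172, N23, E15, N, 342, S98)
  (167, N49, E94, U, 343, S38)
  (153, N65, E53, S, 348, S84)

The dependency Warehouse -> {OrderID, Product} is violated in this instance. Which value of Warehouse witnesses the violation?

342

Warehouse=342: 2 rows → {OrderID,Product} takes values {(E51, J), (E15, N)} — violation
Warehouse=359: 2 rows → {OrderID,Product} = (E51, V), (E51, V) ✓
Warehouse=357: 1 row → {OrderID,Product} = (E15, K) ✓
Warehouse=347: 1 row → {OrderID,Product} = (E85, N) ✓
Warehouse=348: 3 rows → {OrderID,Product} = (E53, S), (E53, S), (E53, S) ✓
Warehouse=343: 3 rows → {OrderID,Product} = (E94, U), (E94, U), (E94, U) ✓
Warehouse=358: 2 rows → {OrderID,Product} = (E59, M), (E59, M) ✓
The only Warehouse value with inconsistent RHS is Warehouse=342.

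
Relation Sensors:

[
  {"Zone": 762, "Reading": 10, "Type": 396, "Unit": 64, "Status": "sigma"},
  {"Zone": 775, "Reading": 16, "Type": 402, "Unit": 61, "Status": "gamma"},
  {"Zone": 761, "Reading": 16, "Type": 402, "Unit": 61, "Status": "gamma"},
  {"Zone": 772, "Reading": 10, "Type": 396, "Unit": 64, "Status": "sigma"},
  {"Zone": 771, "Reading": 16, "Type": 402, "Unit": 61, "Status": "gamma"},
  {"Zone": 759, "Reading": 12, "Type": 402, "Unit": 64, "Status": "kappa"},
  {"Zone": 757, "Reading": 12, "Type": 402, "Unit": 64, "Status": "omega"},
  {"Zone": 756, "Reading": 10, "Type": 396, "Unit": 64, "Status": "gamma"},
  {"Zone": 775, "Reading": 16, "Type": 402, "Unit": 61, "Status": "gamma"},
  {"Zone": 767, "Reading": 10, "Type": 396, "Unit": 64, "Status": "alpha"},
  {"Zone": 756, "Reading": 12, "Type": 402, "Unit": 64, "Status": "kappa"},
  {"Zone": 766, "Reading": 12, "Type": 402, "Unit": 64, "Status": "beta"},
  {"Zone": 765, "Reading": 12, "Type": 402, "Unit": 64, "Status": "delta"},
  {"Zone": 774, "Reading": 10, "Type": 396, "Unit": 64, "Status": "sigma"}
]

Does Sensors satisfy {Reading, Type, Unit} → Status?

(Reading=10, Type=396, Unit=64): 5 rows → Status takes values {sigma, gamma, alpha} — violation
(Reading=16, Type=402, Unit=61): 4 rows → Status = gamma, gamma, gamma, gamma ✓
(Reading=12, Type=402, Unit=64): 5 rows → Status takes values {kappa, omega, beta, delta} — violation
Two rows agree on {Reading, Type, Unit} but differ on Status, so {Reading, Type, Unit} → Status does not hold.

No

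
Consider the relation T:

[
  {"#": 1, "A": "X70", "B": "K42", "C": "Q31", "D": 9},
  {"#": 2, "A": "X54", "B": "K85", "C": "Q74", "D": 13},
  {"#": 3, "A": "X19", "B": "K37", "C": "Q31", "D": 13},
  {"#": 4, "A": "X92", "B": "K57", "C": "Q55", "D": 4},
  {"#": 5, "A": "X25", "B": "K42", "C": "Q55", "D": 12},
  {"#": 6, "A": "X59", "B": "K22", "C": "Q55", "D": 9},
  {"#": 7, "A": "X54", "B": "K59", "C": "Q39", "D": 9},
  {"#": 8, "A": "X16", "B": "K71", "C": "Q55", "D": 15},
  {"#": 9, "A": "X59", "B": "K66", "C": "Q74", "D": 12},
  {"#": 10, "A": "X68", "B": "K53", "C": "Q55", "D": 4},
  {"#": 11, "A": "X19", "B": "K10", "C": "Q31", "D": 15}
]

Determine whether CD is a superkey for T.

No

Rows 4 and 10 have the same CD value (C=Q55, D=4) but are distinct tuples, so CD does not determine every attribute — not a superkey.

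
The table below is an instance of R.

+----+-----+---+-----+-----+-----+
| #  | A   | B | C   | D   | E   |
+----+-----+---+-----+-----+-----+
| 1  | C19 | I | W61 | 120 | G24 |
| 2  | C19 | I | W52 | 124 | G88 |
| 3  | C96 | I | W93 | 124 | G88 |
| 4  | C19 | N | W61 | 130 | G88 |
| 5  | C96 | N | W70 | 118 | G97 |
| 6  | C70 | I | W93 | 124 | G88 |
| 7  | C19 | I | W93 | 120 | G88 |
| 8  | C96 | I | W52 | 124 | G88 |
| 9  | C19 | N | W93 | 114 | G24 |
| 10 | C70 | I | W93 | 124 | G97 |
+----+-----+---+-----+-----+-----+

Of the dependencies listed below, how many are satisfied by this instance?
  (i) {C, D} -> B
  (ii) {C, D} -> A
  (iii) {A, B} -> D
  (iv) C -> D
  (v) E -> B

(i) {C, D} -> B: every LHS value maps to a single RHS value — holds.
(ii) {C, D} -> A: (C=W52, D=124): rows 2, 8 → A takes values {C19, C96} — violation; (C=W93, D=124): rows 3, 6, 10 → A takes values {C96, C70} — violation — fails.
(iii) {A, B} -> D: (A=C19, B=I): rows 1, 2, 7 → D takes values {120, 124} — violation; (A=C19, B=N): rows 4, 9 → D takes values {130, 114} — violation — fails.
(iv) C -> D: C=W61: rows 1, 4 → D takes values {120, 130} — violation; C=W93: rows 3, 6, 7, 9, 10 → D takes values {124, 120, 114} — violation — fails.
(v) E -> B: E=G24: rows 1, 9 → B takes values {I, N} — violation; E=G88: rows 2, 3, 4, 6, 7, 8 → B takes values {I, N} — violation; E=G97: rows 5, 10 → B takes values {N, I} — violation — fails.
1 of the 5 dependencies holds.

1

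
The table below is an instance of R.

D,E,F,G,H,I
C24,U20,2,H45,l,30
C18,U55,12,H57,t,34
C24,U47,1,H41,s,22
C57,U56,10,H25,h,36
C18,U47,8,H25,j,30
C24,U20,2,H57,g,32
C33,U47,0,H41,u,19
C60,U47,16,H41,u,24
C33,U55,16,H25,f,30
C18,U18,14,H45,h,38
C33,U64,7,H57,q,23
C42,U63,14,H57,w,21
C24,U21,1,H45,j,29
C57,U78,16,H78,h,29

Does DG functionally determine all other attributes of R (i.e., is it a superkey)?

No

Two distinct rows share (D=C24, G=H45), so DG does not determine every attribute — not a superkey.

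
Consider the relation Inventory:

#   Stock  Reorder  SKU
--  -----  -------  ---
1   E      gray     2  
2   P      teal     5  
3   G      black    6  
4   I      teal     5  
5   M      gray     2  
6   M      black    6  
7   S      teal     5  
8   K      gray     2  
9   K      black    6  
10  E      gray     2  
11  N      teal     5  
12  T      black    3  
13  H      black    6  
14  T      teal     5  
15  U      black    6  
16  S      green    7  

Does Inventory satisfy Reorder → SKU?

No

Reorder=gray: rows 1, 5, 8, 10 → SKU = 2, 2, 2, 2 ✓
Reorder=teal: rows 2, 4, 7, 11, 14 → SKU = 5, 5, 5, 5, 5 ✓
Reorder=black: rows 3, 6, 9, 12, 13, 15 → SKU takes values {6, 3} — violation
Reorder=green: row 16 → SKU = 7 ✓
Two rows agree on Reorder but differ on SKU, so Reorder → SKU does not hold.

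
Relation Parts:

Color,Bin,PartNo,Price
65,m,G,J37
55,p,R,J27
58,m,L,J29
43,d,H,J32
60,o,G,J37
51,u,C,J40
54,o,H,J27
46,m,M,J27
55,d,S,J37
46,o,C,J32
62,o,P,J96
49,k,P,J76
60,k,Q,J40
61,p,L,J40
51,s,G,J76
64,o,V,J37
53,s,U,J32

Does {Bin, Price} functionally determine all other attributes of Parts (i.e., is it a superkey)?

Two distinct rows share (Bin=o, Price=J37), so {Bin, Price} does not determine every attribute — not a superkey.

No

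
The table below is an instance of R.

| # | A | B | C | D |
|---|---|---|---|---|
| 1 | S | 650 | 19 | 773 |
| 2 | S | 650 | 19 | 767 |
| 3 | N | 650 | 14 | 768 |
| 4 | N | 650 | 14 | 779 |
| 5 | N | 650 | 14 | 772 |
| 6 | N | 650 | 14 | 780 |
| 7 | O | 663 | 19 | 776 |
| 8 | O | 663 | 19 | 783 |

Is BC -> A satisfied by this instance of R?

Yes

(B=650, C=19): rows 1, 2 → A = S, S ✓
(B=650, C=14): rows 3, 4, 5, 6 → A = N, N, N, N ✓
(B=663, C=19): rows 7, 8 → A = O, O ✓
Every BC value is associated with a single A value, so BC -> A holds.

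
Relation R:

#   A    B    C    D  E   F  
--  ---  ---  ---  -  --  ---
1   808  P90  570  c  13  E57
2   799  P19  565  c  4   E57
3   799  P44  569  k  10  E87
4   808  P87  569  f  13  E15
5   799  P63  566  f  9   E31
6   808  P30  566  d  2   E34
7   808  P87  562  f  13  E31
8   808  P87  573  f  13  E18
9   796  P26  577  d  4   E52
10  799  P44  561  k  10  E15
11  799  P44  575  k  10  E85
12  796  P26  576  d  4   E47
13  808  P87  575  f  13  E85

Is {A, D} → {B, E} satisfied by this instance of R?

(A=808, D=c): row 1 → {B,E} = (P90, 13) ✓
(A=799, D=c): row 2 → {B,E} = (P19, 4) ✓
(A=799, D=k): rows 3, 10, 11 → {B,E} = (P44, 10), (P44, 10), (P44, 10) ✓
(A=808, D=f): rows 4, 7, 8, 13 → {B,E} = (P87, 13), (P87, 13), (P87, 13), (P87, 13) ✓
(A=799, D=f): row 5 → {B,E} = (P63, 9) ✓
(A=808, D=d): row 6 → {B,E} = (P30, 2) ✓
(A=796, D=d): rows 9, 12 → {B,E} = (P26, 4), (P26, 4) ✓
Every {A, D} value is associated with a single {B, E} value, so {A, D} → {B, E} holds.

Yes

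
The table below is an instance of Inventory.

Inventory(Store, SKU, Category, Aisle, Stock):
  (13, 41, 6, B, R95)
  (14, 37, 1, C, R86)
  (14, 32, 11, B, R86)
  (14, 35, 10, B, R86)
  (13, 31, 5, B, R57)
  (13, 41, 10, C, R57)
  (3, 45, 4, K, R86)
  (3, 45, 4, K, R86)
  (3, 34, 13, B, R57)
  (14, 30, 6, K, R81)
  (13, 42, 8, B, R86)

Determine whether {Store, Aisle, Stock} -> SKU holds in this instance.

No

(Store=13, Aisle=B, Stock=R95): 1 row → SKU = 41 ✓
(Store=14, Aisle=C, Stock=R86): 1 row → SKU = 37 ✓
(Store=14, Aisle=B, Stock=R86): 2 rows → SKU takes values {32, 35} — violation
(Store=13, Aisle=B, Stock=R57): 1 row → SKU = 31 ✓
(Store=13, Aisle=C, Stock=R57): 1 row → SKU = 41 ✓
(Store=3, Aisle=K, Stock=R86): 2 rows → SKU = 45, 45 ✓
(Store=3, Aisle=B, Stock=R57): 1 row → SKU = 34 ✓
(Store=14, Aisle=K, Stock=R81): 1 row → SKU = 30 ✓
(Store=13, Aisle=B, Stock=R86): 1 row → SKU = 42 ✓
Two rows agree on {Store, Aisle, Stock} but differ on SKU, so {Store, Aisle, Stock} -> SKU does not hold.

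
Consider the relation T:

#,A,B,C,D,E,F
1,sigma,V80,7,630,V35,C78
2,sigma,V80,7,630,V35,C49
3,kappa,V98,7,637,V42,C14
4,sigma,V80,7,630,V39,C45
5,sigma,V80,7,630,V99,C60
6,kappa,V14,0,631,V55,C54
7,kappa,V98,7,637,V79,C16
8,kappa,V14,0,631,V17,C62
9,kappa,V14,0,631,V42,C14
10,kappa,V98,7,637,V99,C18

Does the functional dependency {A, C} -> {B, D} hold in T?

(A=sigma, C=7): rows 1, 2, 4, 5 → {B,D} = (V80, 630), (V80, 630), (V80, 630), (V80, 630) ✓
(A=kappa, C=7): rows 3, 7, 10 → {B,D} = (V98, 637), (V98, 637), (V98, 637) ✓
(A=kappa, C=0): rows 6, 8, 9 → {B,D} = (V14, 631), (V14, 631), (V14, 631) ✓
Every {A, C} value is associated with a single {B, D} value, so {A, C} -> {B, D} holds.

Yes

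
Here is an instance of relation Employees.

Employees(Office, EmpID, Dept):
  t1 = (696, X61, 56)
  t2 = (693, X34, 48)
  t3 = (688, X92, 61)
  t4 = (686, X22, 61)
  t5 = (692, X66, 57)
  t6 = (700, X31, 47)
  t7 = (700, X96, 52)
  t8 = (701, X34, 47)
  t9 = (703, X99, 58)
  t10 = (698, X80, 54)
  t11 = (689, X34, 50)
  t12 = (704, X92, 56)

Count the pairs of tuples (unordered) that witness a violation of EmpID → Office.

EmpID=X34: violating pairs (2,8), (2,11), (8,11) — 3 pairs.
EmpID=X92: violating pairs (3,12) — 1 pair.

4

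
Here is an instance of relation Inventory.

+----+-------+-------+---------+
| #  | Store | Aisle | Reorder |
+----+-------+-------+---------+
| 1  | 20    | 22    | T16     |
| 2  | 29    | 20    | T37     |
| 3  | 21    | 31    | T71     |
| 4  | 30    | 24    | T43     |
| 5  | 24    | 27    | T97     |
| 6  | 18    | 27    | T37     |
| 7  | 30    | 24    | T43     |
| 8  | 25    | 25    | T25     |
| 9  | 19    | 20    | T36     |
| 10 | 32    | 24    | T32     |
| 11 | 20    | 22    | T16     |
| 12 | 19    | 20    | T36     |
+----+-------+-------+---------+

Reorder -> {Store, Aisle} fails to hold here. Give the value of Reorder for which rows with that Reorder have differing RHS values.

Reorder=T16: rows 1, 11 → {Store,Aisle} = (20, 22), (20, 22) ✓
Reorder=T37: rows 2, 6 → {Store,Aisle} takes values {(29, 20), (18, 27)} — violation
Reorder=T71: row 3 → {Store,Aisle} = (21, 31) ✓
Reorder=T43: rows 4, 7 → {Store,Aisle} = (30, 24), (30, 24) ✓
Reorder=T97: row 5 → {Store,Aisle} = (24, 27) ✓
Reorder=T25: row 8 → {Store,Aisle} = (25, 25) ✓
Reorder=T36: rows 9, 12 → {Store,Aisle} = (19, 20), (19, 20) ✓
Reorder=T32: row 10 → {Store,Aisle} = (32, 24) ✓
The only Reorder value with inconsistent RHS is Reorder=T37.

T37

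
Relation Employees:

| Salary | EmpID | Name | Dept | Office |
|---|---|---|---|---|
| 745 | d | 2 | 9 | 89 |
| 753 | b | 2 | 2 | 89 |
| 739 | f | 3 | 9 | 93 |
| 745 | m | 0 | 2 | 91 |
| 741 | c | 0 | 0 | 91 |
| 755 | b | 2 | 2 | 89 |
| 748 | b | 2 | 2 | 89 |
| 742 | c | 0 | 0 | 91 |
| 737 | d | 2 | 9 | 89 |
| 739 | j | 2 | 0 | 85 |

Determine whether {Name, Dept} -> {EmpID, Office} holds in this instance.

Yes

(Name=2, Dept=9): 2 rows → {EmpID,Office} = (d, 89), (d, 89) ✓
(Name=2, Dept=2): 3 rows → {EmpID,Office} = (b, 89), (b, 89), (b, 89) ✓
(Name=3, Dept=9): 1 row → {EmpID,Office} = (f, 93) ✓
(Name=0, Dept=2): 1 row → {EmpID,Office} = (m, 91) ✓
(Name=0, Dept=0): 2 rows → {EmpID,Office} = (c, 91), (c, 91) ✓
(Name=2, Dept=0): 1 row → {EmpID,Office} = (j, 85) ✓
Every {Name, Dept} value is associated with a single {EmpID, Office} value, so {Name, Dept} -> {EmpID, Office} holds.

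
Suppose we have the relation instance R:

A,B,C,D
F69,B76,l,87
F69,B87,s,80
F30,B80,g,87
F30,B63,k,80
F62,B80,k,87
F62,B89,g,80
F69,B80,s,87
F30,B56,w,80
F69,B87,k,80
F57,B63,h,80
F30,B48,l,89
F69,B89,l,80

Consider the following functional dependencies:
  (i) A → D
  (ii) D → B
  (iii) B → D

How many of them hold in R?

(i) A → D: A=F69: 5 rows → D takes values {87, 80} — violation; A=F30: 4 rows → D takes values {87, 80, 89} — violation; A=F62: 2 rows → D takes values {87, 80} — violation — fails.
(ii) D → B: D=87: 4 rows → B takes values {B76, B80} — violation; D=80: 7 rows → B takes values {B87, B63, B89, B56} — violation — fails.
(iii) B → D: every LHS value maps to a single RHS value — holds.
1 of the 3 dependencies holds.

1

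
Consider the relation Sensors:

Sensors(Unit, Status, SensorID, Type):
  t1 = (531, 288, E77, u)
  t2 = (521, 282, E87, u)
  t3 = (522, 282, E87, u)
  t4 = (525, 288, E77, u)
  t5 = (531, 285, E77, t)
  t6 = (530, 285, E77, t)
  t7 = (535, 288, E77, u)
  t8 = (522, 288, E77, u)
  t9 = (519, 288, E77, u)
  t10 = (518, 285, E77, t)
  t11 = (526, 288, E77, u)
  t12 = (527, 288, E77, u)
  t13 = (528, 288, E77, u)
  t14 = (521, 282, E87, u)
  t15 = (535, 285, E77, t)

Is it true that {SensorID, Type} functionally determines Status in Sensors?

Yes

(SensorID=E77, Type=u): rows 1, 4, 7, 8, 9, 11, 12, 13 → Status = 288, 288, 288, 288, 288, 288, 288, 288 ✓
(SensorID=E87, Type=u): rows 2, 3, 14 → Status = 282, 282, 282 ✓
(SensorID=E77, Type=t): rows 5, 6, 10, 15 → Status = 285, 285, 285, 285 ✓
Every {SensorID, Type} value is associated with a single Status value, so {SensorID, Type} → Status holds.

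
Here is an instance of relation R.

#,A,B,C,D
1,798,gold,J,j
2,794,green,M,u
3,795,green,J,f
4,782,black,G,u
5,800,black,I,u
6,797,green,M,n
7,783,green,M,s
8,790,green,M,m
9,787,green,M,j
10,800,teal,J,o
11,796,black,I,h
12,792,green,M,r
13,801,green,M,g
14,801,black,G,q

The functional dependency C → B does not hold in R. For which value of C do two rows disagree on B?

C=J: rows 1, 3, 10 → B takes values {gold, green, teal} — violation
C=M: rows 2, 6, 7, 8, 9, 12, 13 → B = green, green, green, green, green, green, green ✓
C=G: rows 4, 14 → B = black, black ✓
C=I: rows 5, 11 → B = black, black ✓
The only C value with inconsistent B is C=J.

J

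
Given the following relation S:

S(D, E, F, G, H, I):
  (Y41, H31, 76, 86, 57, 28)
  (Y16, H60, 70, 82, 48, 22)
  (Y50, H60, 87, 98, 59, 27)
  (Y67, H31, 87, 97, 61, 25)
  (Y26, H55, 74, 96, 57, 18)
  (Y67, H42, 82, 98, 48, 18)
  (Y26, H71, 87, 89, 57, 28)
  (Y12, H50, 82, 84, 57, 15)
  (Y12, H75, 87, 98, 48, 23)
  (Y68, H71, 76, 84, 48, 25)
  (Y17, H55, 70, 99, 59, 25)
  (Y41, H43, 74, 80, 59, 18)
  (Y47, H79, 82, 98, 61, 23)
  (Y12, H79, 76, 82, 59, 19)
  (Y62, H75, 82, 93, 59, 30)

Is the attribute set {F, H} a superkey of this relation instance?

Yes

All 15 rows have distinct {F, H} values, so {F, H} → (all attributes) holds and {F, H} is a superkey.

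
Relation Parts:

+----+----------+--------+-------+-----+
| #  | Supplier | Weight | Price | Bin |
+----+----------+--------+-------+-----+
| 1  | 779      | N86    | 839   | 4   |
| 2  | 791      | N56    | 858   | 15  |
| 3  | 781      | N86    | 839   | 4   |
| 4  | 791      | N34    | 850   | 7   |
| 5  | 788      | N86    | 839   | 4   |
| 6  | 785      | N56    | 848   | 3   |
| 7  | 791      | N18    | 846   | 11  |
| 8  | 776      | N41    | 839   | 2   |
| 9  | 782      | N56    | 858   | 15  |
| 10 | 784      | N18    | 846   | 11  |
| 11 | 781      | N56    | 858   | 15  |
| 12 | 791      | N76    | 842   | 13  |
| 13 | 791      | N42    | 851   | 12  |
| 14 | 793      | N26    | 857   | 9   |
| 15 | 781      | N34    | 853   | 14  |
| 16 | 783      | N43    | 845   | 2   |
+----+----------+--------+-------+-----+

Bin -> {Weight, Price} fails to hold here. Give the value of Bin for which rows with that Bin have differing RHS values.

Bin=4: rows 1, 3, 5 → {Weight,Price} = (N86, 839), (N86, 839), (N86, 839) ✓
Bin=15: rows 2, 9, 11 → {Weight,Price} = (N56, 858), (N56, 858), (N56, 858) ✓
Bin=7: row 4 → {Weight,Price} = (N34, 850) ✓
Bin=3: row 6 → {Weight,Price} = (N56, 848) ✓
Bin=11: rows 7, 10 → {Weight,Price} = (N18, 846), (N18, 846) ✓
Bin=2: rows 8, 16 → {Weight,Price} takes values {(N41, 839), (N43, 845)} — violation
Bin=13: row 12 → {Weight,Price} = (N76, 842) ✓
Bin=12: row 13 → {Weight,Price} = (N42, 851) ✓
Bin=9: row 14 → {Weight,Price} = (N26, 857) ✓
Bin=14: row 15 → {Weight,Price} = (N34, 853) ✓
The only Bin value with inconsistent RHS is Bin=2.

2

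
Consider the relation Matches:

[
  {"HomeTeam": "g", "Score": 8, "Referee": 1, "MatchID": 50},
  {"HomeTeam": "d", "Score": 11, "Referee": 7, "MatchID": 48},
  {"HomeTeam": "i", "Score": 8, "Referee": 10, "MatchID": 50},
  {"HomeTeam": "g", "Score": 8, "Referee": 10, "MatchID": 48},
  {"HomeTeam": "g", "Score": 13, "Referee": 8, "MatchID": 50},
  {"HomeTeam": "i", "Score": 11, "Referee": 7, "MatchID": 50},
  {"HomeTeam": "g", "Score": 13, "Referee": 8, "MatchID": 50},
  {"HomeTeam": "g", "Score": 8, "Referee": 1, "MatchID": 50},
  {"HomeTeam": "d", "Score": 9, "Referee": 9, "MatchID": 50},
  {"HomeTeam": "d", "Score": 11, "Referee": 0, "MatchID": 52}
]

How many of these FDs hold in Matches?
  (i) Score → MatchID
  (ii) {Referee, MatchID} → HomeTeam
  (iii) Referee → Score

(i) Score → MatchID: Score=8: 4 rows → MatchID takes values {50, 48} — violation; Score=11: 3 rows → MatchID takes values {48, 50, 52} — violation — fails.
(ii) {Referee, MatchID} → HomeTeam: every LHS value maps to a single RHS value — holds.
(iii) Referee → Score: every LHS value maps to a single RHS value — holds.
2 of the 3 dependencies hold.

2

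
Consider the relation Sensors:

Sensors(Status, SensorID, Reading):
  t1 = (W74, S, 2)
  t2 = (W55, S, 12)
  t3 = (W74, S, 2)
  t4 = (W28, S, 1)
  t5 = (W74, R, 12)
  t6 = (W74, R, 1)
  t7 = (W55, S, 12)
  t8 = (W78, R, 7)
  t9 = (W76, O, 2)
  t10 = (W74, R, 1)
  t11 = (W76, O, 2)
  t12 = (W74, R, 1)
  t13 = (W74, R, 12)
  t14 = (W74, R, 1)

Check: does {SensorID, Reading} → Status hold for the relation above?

(SensorID=S, Reading=2): rows 1, 3 → Status = W74, W74 ✓
(SensorID=S, Reading=12): rows 2, 7 → Status = W55, W55 ✓
(SensorID=S, Reading=1): row 4 → Status = W28 ✓
(SensorID=R, Reading=12): rows 5, 13 → Status = W74, W74 ✓
(SensorID=R, Reading=1): rows 6, 10, 12, 14 → Status = W74, W74, W74, W74 ✓
(SensorID=R, Reading=7): row 8 → Status = W78 ✓
(SensorID=O, Reading=2): rows 9, 11 → Status = W76, W76 ✓
Every {SensorID, Reading} value is associated with a single Status value, so {SensorID, Reading} → Status holds.

Yes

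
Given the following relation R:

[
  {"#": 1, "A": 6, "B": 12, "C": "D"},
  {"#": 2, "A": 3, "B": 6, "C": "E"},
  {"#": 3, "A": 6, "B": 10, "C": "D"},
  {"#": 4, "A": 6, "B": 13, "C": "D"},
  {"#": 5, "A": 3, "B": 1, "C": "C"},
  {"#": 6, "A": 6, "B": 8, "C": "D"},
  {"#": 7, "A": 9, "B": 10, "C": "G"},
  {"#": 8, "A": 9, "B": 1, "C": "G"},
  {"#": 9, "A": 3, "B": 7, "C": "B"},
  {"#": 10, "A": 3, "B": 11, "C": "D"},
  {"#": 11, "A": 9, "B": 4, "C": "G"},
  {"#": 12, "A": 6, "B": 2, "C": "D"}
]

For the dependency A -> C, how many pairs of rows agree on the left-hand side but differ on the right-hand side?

A=6: all 5 rows agree on C — 0 pairs.
A=3: violating pairs (2,5), (2,9), (2,10), (5,9), (5,10), (9,10) — 6 pairs.
A=9: all 3 rows agree on C — 0 pairs.

6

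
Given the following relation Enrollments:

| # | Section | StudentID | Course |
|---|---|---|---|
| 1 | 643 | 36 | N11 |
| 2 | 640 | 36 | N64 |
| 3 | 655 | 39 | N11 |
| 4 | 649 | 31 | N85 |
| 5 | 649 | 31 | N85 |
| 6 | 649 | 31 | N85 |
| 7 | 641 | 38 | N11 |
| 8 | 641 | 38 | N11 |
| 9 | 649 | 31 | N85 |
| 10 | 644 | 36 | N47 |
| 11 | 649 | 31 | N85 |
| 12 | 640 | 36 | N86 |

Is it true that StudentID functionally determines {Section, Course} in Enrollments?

No

StudentID=36: rows 1, 2, 10, 12 → {Section,Course} takes values {(643, N11), (640, N64), (644, N47), (640, N86)} — violation
StudentID=39: row 3 → {Section,Course} = (655, N11) ✓
StudentID=31: rows 4, 5, 6, 9, 11 → {Section,Course} = (649, N85), (649, N85), (649, N85), (649, N85), (649, N85) ✓
StudentID=38: rows 7, 8 → {Section,Course} = (641, N11), (641, N11) ✓
Two rows agree on StudentID but differ on {Section, Course}, so StudentID → {Section, Course} does not hold.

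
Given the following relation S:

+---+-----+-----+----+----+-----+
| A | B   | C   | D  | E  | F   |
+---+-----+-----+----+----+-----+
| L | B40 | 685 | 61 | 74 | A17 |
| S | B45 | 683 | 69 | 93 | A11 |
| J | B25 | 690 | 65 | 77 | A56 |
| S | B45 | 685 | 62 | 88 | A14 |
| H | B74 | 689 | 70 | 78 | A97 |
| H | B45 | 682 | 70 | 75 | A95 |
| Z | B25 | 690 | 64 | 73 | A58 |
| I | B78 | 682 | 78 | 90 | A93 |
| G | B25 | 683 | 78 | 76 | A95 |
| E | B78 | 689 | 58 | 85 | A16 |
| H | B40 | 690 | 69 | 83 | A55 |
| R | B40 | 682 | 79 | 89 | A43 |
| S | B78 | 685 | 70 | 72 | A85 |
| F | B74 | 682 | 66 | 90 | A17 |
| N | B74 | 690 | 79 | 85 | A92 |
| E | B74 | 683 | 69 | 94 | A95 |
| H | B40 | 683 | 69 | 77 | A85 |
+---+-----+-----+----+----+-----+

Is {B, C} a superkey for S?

Two distinct rows share (B=B25, C=690), so {B, C} does not determine every attribute — not a superkey.

No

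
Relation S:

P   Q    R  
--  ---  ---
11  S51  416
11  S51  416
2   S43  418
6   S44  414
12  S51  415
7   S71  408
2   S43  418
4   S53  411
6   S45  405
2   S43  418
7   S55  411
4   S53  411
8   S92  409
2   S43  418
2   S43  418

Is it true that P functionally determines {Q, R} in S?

P=11: 2 rows → {Q,R} = (S51, 416), (S51, 416) ✓
P=2: 5 rows → {Q,R} = (S43, 418), (S43, 418), (S43, 418), (S43, 418), (S43, 418) ✓
P=6: 2 rows → {Q,R} takes values {(S44, 414), (S45, 405)} — violation
P=12: 1 row → {Q,R} = (S51, 415) ✓
P=7: 2 rows → {Q,R} takes values {(S71, 408), (S55, 411)} — violation
P=4: 2 rows → {Q,R} = (S53, 411), (S53, 411) ✓
P=8: 1 row → {Q,R} = (S92, 409) ✓
Two rows agree on P but differ on {Q, R}, so P -> {Q, R} does not hold.

No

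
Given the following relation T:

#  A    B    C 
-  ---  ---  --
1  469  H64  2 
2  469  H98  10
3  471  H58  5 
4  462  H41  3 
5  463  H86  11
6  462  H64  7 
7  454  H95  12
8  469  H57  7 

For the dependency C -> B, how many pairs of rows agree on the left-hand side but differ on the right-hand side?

1

C=7: violating pairs (6,8) — 1 pair.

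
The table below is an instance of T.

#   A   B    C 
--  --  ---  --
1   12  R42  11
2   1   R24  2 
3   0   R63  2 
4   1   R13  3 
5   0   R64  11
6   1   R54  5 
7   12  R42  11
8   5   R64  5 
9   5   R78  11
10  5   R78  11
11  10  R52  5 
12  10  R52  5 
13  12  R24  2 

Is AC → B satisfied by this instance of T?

Yes

(A=12, C=11): rows 1, 7 → B = R42, R42 ✓
(A=1, C=2): row 2 → B = R24 ✓
(A=0, C=2): row 3 → B = R63 ✓
(A=1, C=3): row 4 → B = R13 ✓
(A=0, C=11): row 5 → B = R64 ✓
(A=1, C=5): row 6 → B = R54 ✓
(A=5, C=5): row 8 → B = R64 ✓
(A=5, C=11): rows 9, 10 → B = R78, R78 ✓
(A=10, C=5): rows 11, 12 → B = R52, R52 ✓
(A=12, C=2): row 13 → B = R24 ✓
Every AC value is associated with a single B value, so AC → B holds.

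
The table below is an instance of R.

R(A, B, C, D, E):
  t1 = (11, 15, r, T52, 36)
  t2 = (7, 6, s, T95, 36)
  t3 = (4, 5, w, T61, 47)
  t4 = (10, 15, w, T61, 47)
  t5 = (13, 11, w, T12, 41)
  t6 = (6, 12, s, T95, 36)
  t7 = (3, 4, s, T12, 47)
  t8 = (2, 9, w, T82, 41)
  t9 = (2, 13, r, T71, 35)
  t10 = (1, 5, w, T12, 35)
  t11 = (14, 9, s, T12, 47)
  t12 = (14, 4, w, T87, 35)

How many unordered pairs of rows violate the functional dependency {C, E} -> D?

2

(C=s, E=36): all 2 rows agree on D — 0 pairs.
(C=w, E=47): all 2 rows agree on D — 0 pairs.
(C=w, E=41): violating pairs (5,8) — 1 pair.
(C=s, E=47): all 2 rows agree on D — 0 pairs.
(C=w, E=35): violating pairs (10,12) — 1 pair.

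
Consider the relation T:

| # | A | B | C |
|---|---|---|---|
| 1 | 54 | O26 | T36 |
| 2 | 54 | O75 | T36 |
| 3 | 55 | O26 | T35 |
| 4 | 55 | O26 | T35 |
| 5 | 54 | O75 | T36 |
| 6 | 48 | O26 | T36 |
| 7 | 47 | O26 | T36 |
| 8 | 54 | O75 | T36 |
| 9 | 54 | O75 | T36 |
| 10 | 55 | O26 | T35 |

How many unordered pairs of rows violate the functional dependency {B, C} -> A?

(B=O26, C=T36): violating pairs (1,6), (1,7), (6,7) — 3 pairs.
(B=O75, C=T36): all 4 rows agree on A — 0 pairs.
(B=O26, C=T35): all 3 rows agree on A — 0 pairs.

3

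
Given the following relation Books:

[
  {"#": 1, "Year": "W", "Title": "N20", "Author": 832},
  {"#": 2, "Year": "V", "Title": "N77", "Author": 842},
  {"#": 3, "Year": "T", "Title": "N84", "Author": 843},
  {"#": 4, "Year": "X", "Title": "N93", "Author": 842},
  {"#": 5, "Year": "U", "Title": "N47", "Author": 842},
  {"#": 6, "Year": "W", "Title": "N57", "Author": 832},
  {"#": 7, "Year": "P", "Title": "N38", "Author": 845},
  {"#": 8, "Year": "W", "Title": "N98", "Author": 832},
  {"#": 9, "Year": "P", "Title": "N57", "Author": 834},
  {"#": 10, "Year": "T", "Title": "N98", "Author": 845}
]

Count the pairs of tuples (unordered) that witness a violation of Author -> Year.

Author=832: all 3 rows agree on Year — 0 pairs.
Author=842: violating pairs (2,4), (2,5), (4,5) — 3 pairs.
Author=845: violating pairs (7,10) — 1 pair.

4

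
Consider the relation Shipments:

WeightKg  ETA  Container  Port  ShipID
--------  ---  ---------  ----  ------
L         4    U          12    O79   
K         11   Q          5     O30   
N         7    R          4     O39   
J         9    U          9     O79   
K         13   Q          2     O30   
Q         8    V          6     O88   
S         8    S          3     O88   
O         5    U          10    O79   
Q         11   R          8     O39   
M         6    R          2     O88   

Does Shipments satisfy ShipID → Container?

No

ShipID=O79: 3 rows → Container = U, U, U ✓
ShipID=O30: 2 rows → Container = Q, Q ✓
ShipID=O39: 2 rows → Container = R, R ✓
ShipID=O88: 3 rows → Container takes values {V, S, R} — violation
Two rows agree on ShipID but differ on Container, so ShipID → Container does not hold.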